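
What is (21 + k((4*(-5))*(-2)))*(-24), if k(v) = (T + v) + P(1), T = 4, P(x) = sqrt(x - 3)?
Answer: -1560 - 24*I*sqrt(2) ≈ -1560.0 - 33.941*I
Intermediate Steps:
P(x) = sqrt(-3 + x)
k(v) = 4 + v + I*sqrt(2) (k(v) = (4 + v) + sqrt(-3 + 1) = (4 + v) + sqrt(-2) = (4 + v) + I*sqrt(2) = 4 + v + I*sqrt(2))
(21 + k((4*(-5))*(-2)))*(-24) = (21 + (4 + (4*(-5))*(-2) + I*sqrt(2)))*(-24) = (21 + (4 - 20*(-2) + I*sqrt(2)))*(-24) = (21 + (4 + 40 + I*sqrt(2)))*(-24) = (21 + (44 + I*sqrt(2)))*(-24) = (65 + I*sqrt(2))*(-24) = -1560 - 24*I*sqrt(2)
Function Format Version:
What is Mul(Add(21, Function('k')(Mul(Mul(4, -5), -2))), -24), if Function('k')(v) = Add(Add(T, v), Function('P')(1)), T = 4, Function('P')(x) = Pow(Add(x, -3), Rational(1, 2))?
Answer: Add(-1560, Mul(-24, I, Pow(2, Rational(1, 2)))) ≈ Add(-1560.0, Mul(-33.941, I))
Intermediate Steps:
Function('P')(x) = Pow(Add(-3, x), Rational(1, 2))
Function('k')(v) = Add(4, v, Mul(I, Pow(2, Rational(1, 2)))) (Function('k')(v) = Add(Add(4, v), Pow(Add(-3, 1), Rational(1, 2))) = Add(Add(4, v), Pow(-2, Rational(1, 2))) = Add(Add(4, v), Mul(I, Pow(2, Rational(1, 2)))) = Add(4, v, Mul(I, Pow(2, Rational(1, 2)))))
Mul(Add(21, Function('k')(Mul(Mul(4, -5), -2))), -24) = Mul(Add(21, Add(4, Mul(Mul(4, -5), -2), Mul(I, Pow(2, Rational(1, 2))))), -24) = Mul(Add(21, Add(4, Mul(-20, -2), Mul(I, Pow(2, Rational(1, 2))))), -24) = Mul(Add(21, Add(4, 40, Mul(I, Pow(2, Rational(1, 2))))), -24) = Mul(Add(21, Add(44, Mul(I, Pow(2, Rational(1, 2))))), -24) = Mul(Add(65, Mul(I, Pow(2, Rational(1, 2)))), -24) = Add(-1560, Mul(-24, I, Pow(2, Rational(1, 2))))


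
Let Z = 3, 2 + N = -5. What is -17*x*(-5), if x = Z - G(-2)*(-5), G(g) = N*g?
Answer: 6205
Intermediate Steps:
N = -7 (N = -2 - 5 = -7)
G(g) = -7*g
x = 73 (x = 3 - (-7*(-2))*(-5) = 3 - 14*(-5) = 3 - 1*(-70) = 3 + 70 = 73)
-17*x*(-5) = -17*73*(-5) = -1241*(-5) = 6205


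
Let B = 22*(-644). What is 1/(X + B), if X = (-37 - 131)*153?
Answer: -1/39872 ≈ -2.5080e-5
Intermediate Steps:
B = -14168
X = -25704 (X = -168*153 = -25704)
1/(X + B) = 1/(-25704 - 14168) = 1/(-39872) = -1/39872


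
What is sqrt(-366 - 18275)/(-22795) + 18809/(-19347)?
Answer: -18809/19347 - I*sqrt(18641)/22795 ≈ -0.97219 - 0.0059896*I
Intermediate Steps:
sqrt(-366 - 18275)/(-22795) + 18809/(-19347) = sqrt(-18641)*(-1/22795) + 18809*(-1/19347) = (I*sqrt(18641))*(-1/22795) - 18809/19347 = -I*sqrt(18641)/22795 - 18809/19347 = -18809/19347 - I*sqrt(18641)/22795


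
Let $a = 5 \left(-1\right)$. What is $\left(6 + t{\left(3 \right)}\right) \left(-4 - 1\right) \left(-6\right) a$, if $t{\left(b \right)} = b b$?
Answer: $-2250$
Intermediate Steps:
$t{\left(b \right)} = b^{2}$
$a = -5$
$\left(6 + t{\left(3 \right)}\right) \left(-4 - 1\right) \left(-6\right) a = \left(6 + 3^{2}\right) \left(-4 - 1\right) \left(-6\right) \left(-5\right) = \left(6 + 9\right) \left(-5\right) \left(-6\right) \left(-5\right) = 15 \left(-5\right) \left(-6\right) \left(-5\right) = \left(-75\right) \left(-6\right) \left(-5\right) = 450 \left(-5\right) = -2250$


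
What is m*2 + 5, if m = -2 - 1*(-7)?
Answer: 15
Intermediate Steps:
m = 5 (m = -2 + 7 = 5)
m*2 + 5 = 5*2 + 5 = 10 + 5 = 15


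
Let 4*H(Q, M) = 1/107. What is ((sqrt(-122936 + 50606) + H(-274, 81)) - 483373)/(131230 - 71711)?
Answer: -206883643/25474132 + I*sqrt(72330)/59519 ≈ -8.1213 + 0.0045186*I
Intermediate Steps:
H(Q, M) = 1/428 (H(Q, M) = (1/4)/107 = (1/4)*(1/107) = 1/428)
((sqrt(-122936 + 50606) + H(-274, 81)) - 483373)/(131230 - 71711) = ((sqrt(-122936 + 50606) + 1/428) - 483373)/(131230 - 71711) = ((sqrt(-72330) + 1/428) - 483373)/59519 = ((I*sqrt(72330) + 1/428) - 483373)*(1/59519) = ((1/428 + I*sqrt(72330)) - 483373)*(1/59519) = (-206883643/428 + I*sqrt(72330))*(1/59519) = -206883643/25474132 + I*sqrt(72330)/59519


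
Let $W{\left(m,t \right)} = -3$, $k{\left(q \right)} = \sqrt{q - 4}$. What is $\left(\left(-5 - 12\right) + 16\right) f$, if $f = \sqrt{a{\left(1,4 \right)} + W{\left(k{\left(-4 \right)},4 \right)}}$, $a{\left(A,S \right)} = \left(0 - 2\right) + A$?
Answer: $- 2 i \approx - 2.0 i$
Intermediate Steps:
$k{\left(q \right)} = \sqrt{-4 + q}$
$a{\left(A,S \right)} = -2 + A$
$f = 2 i$ ($f = \sqrt{\left(-2 + 1\right) - 3} = \sqrt{-1 - 3} = \sqrt{-4} = 2 i \approx 2.0 i$)
$\left(\left(-5 - 12\right) + 16\right) f = \left(\left(-5 - 12\right) + 16\right) 2 i = \left(-17 + 16\right) 2 i = - 2 i$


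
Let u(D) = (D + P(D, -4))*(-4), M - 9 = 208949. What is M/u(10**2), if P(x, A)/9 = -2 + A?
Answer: -104479/92 ≈ -1135.6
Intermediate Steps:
M = 208958 (M = 9 + 208949 = 208958)
P(x, A) = -18 + 9*A (P(x, A) = 9*(-2 + A) = -18 + 9*A)
u(D) = 216 - 4*D (u(D) = (D + (-18 + 9*(-4)))*(-4) = (D + (-18 - 36))*(-4) = (D - 54)*(-4) = (-54 + D)*(-4) = 216 - 4*D)
M/u(10**2) = 208958/(216 - 4*10**2) = 208958/(216 - 4*100) = 208958/(216 - 400) = 208958/(-184) = 208958*(-1/184) = -104479/92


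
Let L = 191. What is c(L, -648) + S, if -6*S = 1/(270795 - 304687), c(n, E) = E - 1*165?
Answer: -165325175/203352 ≈ -813.00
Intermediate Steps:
c(n, E) = -165 + E (c(n, E) = E - 165 = -165 + E)
S = 1/203352 (S = -1/(6*(270795 - 304687)) = -⅙/(-33892) = -⅙*(-1/33892) = 1/203352 ≈ 4.9176e-6)
c(L, -648) + S = (-165 - 648) + 1/203352 = -813 + 1/203352 = -165325175/203352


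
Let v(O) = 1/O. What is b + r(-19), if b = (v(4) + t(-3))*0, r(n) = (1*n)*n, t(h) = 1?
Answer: 361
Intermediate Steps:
r(n) = n² (r(n) = n*n = n²)
b = 0 (b = (1/4 + 1)*0 = (¼ + 1)*0 = (5/4)*0 = 0)
b + r(-19) = 0 + (-19)² = 0 + 361 = 361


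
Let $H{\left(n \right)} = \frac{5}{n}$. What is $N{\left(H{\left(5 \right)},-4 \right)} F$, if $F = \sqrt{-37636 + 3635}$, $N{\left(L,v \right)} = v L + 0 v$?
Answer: $- 44 i \sqrt{281} \approx - 737.57 i$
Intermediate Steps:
$N{\left(L,v \right)} = L v$ ($N{\left(L,v \right)} = L v + 0 = L v$)
$F = 11 i \sqrt{281}$ ($F = \sqrt{-34001} = 11 i \sqrt{281} \approx 184.39 i$)
$N{\left(H{\left(5 \right)},-4 \right)} F = \frac{5}{5} \left(-4\right) 11 i \sqrt{281} = 5 \cdot \frac{1}{5} \left(-4\right) 11 i \sqrt{281} = 1 \left(-4\right) 11 i \sqrt{281} = - 4 \cdot 11 i \sqrt{281} = - 44 i \sqrt{281}$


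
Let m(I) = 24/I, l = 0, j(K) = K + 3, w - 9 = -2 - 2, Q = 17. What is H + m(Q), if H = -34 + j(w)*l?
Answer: -554/17 ≈ -32.588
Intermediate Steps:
w = 5 (w = 9 + (-2 - 2) = 9 - 4 = 5)
j(K) = 3 + K
H = -34 (H = -34 + (3 + 5)*0 = -34 + 8*0 = -34 + 0 = -34)
H + m(Q) = -34 + 24/17 = -554/17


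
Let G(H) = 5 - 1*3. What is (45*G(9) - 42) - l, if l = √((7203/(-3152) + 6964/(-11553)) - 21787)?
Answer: 48 - I*√1805913646151564319/9103764 ≈ 48.0 - 147.61*I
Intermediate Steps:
G(H) = 2 (G(H) = 5 - 3 = 2)
l = I*√1805913646151564319/9103764 (l = √((7203*(-1/3152) + 6964*(-1/11553)) - 21787) = √((-7203/3152 - 6964/11553) - 21787) = √(-105166787/36415056 - 21787) = √(-793479991859/36415056) = I*√1805913646151564319/9103764 ≈ 147.61*I)
(45*G(9) - 42) - l = (45*2 - 42) - I*√1805913646151564319/9103764 = (90 - 42) - I*√1805913646151564319/9103764 = 48 - I*√1805913646151564319/9103764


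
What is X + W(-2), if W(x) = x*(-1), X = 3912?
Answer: 3914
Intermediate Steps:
W(x) = -x
X + W(-2) = 3912 - 1*(-2) = 3912 + 2 = 3914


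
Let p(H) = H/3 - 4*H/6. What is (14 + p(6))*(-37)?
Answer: -444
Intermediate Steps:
p(H) = -H/3 (p(H) = H*(1/3) - 2*H/3 = H/3 - 2*H/3 = -H/3)
(14 + p(6))*(-37) = (14 - 1/3*6)*(-37) = (14 - 2)*(-37) = 12*(-37) = -444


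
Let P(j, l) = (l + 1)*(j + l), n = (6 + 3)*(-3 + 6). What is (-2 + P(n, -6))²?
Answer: 11449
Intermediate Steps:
n = 27 (n = 9*3 = 27)
P(j, l) = (1 + l)*(j + l)
(-2 + P(n, -6))² = (-2 + (27 - 6 + (-6)² + 27*(-6)))² = (-2 + (27 - 6 + 36 - 162))² = (-2 - 105)² = (-107)² = 11449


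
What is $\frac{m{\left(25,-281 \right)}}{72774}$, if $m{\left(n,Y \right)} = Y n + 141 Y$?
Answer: $- \frac{23323}{36387} \approx -0.64097$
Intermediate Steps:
$m{\left(n,Y \right)} = 141 Y + Y n$
$\frac{m{\left(25,-281 \right)}}{72774} = \frac{\left(-281\right) \left(141 + 25\right)}{72774} = \left(-281\right) 166 \cdot \frac{1}{72774} = \left(-46646\right) \frac{1}{72774} = - \frac{23323}{36387}$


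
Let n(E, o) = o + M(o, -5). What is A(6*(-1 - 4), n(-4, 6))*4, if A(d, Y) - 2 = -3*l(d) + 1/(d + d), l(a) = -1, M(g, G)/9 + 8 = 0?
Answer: 299/15 ≈ 19.933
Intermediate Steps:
M(g, G) = -72 (M(g, G) = -72 + 9*0 = -72 + 0 = -72)
n(E, o) = -72 + o (n(E, o) = o - 72 = -72 + o)
A(d, Y) = 5 + 1/(2*d) (A(d, Y) = 2 + (-3*(-1) + 1/(d + d)) = 2 + (3 + 1/(2*d)) = 5 + 1/(2*d))
A(6*(-1 - 4), n(-4, 6))*4 = (5 + 1/(2*((6*(-1 - 4)))))*4 = (5 + 1/(2*((6*(-5)))))*4 = (5 + (½)/(-30))*4 = (5 + (½)*(-1/30))*4 = (5 - 1/60)*4 = (299/60)*4 = 299/15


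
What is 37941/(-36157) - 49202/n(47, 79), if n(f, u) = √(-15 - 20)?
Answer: -37941/36157 + 49202*I*√35/35 ≈ -1.0493 + 8316.7*I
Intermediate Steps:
n(f, u) = I*√35 (n(f, u) = √(-35) = I*√35)
37941/(-36157) - 49202/n(47, 79) = 37941/(-36157) - 49202*(-I*√35/35) = 37941*(-1/36157) - (-49202)*I*√35/35 = -37941/36157 + 49202*I*√35/35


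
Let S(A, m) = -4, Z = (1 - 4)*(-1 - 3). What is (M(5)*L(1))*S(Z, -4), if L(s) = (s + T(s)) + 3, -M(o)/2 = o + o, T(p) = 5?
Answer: 720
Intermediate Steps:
M(o) = -4*o (M(o) = -2*(o + o) = -4*o)
Z = 12 (Z = -3*(-4) = 12)
L(s) = 8 + s (L(s) = (s + 5) + 3 = (5 + s) + 3 = 8 + s)
(M(5)*L(1))*S(Z, -4) = ((-4*5)*(8 + 1))*(-4) = -20*9*(-4) = -180*(-4) = 720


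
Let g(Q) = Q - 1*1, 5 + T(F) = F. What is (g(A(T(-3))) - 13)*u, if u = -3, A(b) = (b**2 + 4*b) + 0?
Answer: -54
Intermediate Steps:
T(F) = -5 + F
A(b) = b**2 + 4*b
g(Q) = -1 + Q (g(Q) = Q - 1 = -1 + Q)
(g(A(T(-3))) - 13)*u = ((-1 + (-5 - 3)*(4 + (-5 - 3))) - 13)*(-3) = ((-1 - 8*(4 - 8)) - 13)*(-3) = ((-1 - 8*(-4)) - 13)*(-3) = ((-1 + 32) - 13)*(-3) = (31 - 13)*(-3) = 18*(-3) = -54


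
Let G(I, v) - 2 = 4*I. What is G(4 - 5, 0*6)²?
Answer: 4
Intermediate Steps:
G(I, v) = 2 + 4*I
G(4 - 5, 0*6)² = (2 + 4*(4 - 5))² = (2 + 4*(-1))² = (2 - 4)² = (-2)² = 4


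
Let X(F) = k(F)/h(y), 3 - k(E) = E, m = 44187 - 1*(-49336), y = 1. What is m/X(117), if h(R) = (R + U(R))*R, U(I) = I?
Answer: -93523/57 ≈ -1640.8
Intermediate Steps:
m = 93523 (m = 44187 + 49336 = 93523)
k(E) = 3 - E
h(R) = 2*R² (h(R) = (R + R)*R = (2*R)*R = 2*R²)
X(F) = 3/2 - F/2 (X(F) = (3 - F)/((2*1²)) = (3 - F)/((2*1)) = (3 - F)/2 = (3 - F)*(½) = 3/2 - F/2)
m/X(117) = 93523/(3/2 - ½*117) = 93523/(3/2 - 117/2) = 93523/(-57) = 93523*(-1/57) = -93523/57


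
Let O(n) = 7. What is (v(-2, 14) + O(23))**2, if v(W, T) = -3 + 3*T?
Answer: 2116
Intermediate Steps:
(v(-2, 14) + O(23))**2 = ((-3 + 3*14) + 7)**2 = ((-3 + 42) + 7)**2 = (39 + 7)**2 = 46**2 = 2116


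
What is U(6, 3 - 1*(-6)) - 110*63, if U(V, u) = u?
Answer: -6921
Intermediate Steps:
U(6, 3 - 1*(-6)) - 110*63 = (3 - 1*(-6)) - 110*63 = (3 + 6) - 6930 = 9 - 6930 = -6921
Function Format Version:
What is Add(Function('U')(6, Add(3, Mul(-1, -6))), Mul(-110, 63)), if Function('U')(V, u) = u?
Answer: -6921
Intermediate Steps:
Add(Function('U')(6, Add(3, Mul(-1, -6))), Mul(-110, 63)) = Add(Add(3, Mul(-1, -6)), Mul(-110, 63)) = Add(Add(3, 6), -6930) = Add(9, -6930) = -6921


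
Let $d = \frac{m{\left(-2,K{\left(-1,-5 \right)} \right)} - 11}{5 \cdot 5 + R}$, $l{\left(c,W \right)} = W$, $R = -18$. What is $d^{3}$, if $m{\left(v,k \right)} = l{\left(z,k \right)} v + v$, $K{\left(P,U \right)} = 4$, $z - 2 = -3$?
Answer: $-27$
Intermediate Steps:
$z = -1$ ($z = 2 - 3 = -1$)
$m{\left(v,k \right)} = v + k v$ ($m{\left(v,k \right)} = k v + v = v + k v$)
$d = -3$ ($d = \frac{- 2 \left(1 + 4\right) - 11}{5 \cdot 5 - 18} = \frac{\left(-2\right) 5 - 11}{25 - 18} = \frac{-10 - 11}{7} = \left(-21\right) \frac{1}{7} = -3$)
$d^{3} = \left(-3\right)^{3} = -27$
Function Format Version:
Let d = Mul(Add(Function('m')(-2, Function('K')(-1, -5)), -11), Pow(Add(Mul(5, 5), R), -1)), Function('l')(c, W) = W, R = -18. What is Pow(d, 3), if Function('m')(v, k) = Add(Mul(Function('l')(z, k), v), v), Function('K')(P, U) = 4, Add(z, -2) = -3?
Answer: -27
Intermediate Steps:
z = -1 (z = Add(2, -3) = -1)
Function('m')(v, k) = Add(v, Mul(k, v)) (Function('m')(v, k) = Add(Mul(k, v), v) = Add(v, Mul(k, v)))
d = -3 (d = Mul(Add(Mul(-2, Add(1, 4)), -11), Pow(Add(Mul(5, 5), -18), -1)) = Mul(Add(Mul(-2, 5), -11), Pow(Add(25, -18), -1)) = Mul(Add(-10, -11), Pow(7, -1)) = Mul(-21, Rational(1, 7)) = -3)
Pow(d, 3) = Pow(-3, 3) = -27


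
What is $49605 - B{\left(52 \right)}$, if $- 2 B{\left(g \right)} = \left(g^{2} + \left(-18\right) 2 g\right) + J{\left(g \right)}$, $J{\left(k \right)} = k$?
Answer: $50047$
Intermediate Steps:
$B{\left(g \right)} = - \frac{g^{2}}{2} + \frac{35 g}{2}$ ($B{\left(g \right)} = - \frac{\left(g^{2} + \left(-18\right) 2 g\right) + g}{2} = - \frac{\left(g^{2} - 36 g\right) + g}{2} = - \frac{g^{2} - 35 g}{2} = - \frac{g^{2}}{2} + \frac{35 g}{2}$)
$49605 - B{\left(52 \right)} = 49605 - \frac{1}{2} \cdot 52 \left(35 - 52\right) = 49605 - \frac{1}{2} \cdot 52 \left(-17\right) = 49605 - -442 = 49605 + 442 = 50047$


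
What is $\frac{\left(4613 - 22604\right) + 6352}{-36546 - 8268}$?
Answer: $\frac{11639}{44814} \approx 0.25972$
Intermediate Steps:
$\frac{\left(4613 - 22604\right) + 6352}{-36546 - 8268} = \frac{\left(4613 - 22604\right) + 6352}{-44814} = \left(-17991 + 6352\right) \left(- \frac{1}{44814}\right) = \left(-11639\right) \left(- \frac{1}{44814}\right) = \frac{11639}{44814}$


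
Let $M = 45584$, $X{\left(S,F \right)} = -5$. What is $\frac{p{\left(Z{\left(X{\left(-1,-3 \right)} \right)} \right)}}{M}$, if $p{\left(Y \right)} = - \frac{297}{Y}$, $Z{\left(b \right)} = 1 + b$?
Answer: $\frac{27}{16576} \approx 0.0016289$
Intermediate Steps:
$\frac{p{\left(Z{\left(X{\left(-1,-3 \right)} \right)} \right)}}{M} = \frac{\left(-297\right) \frac{1}{1 - 5}}{45584} = - \frac{297}{-4} \cdot \frac{1}{45584} = \left(-297\right) \left(- \frac{1}{4}\right) \frac{1}{45584} = \frac{297}{4} \cdot \frac{1}{45584} = \frac{27}{16576}$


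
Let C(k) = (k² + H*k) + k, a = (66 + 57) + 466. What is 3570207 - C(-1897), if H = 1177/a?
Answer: -13378676/589 ≈ -22714.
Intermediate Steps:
a = 589 (a = 123 + 466 = 589)
H = 1177/589 ≈ 1.9983
C(k) = k² + 1766*k/589 (C(k) = (k² + 1177*k/589) + k = k² + 1766*k/589)
3570207 - C(-1897) = 3570207 - (-1897)*(1766 + 589*(-1897))/589 = 3570207 - (-1897)*(1766 - 1117333)/589 = 3570207 - (-1897)*(-1115567)/589 = 3570207 - 1*2116230599/589 = 3570207 - 2116230599/589 = -13378676/589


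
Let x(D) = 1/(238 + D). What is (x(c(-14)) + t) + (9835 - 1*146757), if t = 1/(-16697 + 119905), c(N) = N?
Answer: -56525781257/412832 ≈ -1.3692e+5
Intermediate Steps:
t = 1/103208 ≈ 9.6892e-6
(x(c(-14)) + t) + (9835 - 1*146757) = (1/(238 - 14) + 1/103208) + (9835 - 1*146757) = (1/224 + 1/103208) + (9835 - 146757) = (1/224 + 1/103208) - 136922 = 1847/412832 - 136922 = -56525781257/412832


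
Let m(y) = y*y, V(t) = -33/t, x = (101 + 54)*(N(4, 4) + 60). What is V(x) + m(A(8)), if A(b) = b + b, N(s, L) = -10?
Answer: 1983967/7750 ≈ 256.00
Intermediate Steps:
A(b) = 2*b
x = 7750 (x = (101 + 54)*(-10 + 60) = 155*50 = 7750)
m(y) = y²
V(x) + m(A(8)) = -33/7750 + (2*8)² = -33*1/7750 + 16² = -33/7750 + 256 = 1983967/7750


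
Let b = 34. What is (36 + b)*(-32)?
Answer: -2240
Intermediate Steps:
(36 + b)*(-32) = (36 + 34)*(-32) = 70*(-32) = -2240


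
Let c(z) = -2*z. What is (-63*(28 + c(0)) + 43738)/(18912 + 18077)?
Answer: 41974/36989 ≈ 1.1348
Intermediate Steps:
(-63*(28 + c(0)) + 43738)/(18912 + 18077) = (-63*(28 - 2*0) + 43738)/(18912 + 18077) = (-63*(28 + 0) + 43738)/36989 = (-63*28 + 43738)*(1/36989) = (-1764 + 43738)*(1/36989) = 41974*(1/36989) = 41974/36989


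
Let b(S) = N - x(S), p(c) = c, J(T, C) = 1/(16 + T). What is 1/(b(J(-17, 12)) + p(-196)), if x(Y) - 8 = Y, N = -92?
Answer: -1/295 ≈ -0.0033898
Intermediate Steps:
x(Y) = 8 + Y
b(S) = -100 - S (b(S) = -92 - (8 + S) = -92 + (-8 - S) = -100 - S)
1/(b(J(-17, 12)) + p(-196)) = 1/((-100 - 1/(16 - 17)) - 196) = 1/((-100 - 1/(-1)) - 196) = 1/((-100 - 1*(-1)) - 196) = 1/((-100 + 1) - 196) = 1/(-99 - 196) = 1/(-295) = -1/295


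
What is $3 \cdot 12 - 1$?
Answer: $35$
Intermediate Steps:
$3 \cdot 12 - 1 = 36 + \left(-3 + 2\right) = 36 - 1 = 35$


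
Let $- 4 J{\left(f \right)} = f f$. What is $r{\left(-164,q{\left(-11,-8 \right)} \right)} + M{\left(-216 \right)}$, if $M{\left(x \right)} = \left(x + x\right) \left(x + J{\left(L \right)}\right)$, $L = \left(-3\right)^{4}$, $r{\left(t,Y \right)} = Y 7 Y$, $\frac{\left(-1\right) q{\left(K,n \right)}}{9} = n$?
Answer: $838188$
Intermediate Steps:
$q{\left(K,n \right)} = - 9 n$
$r{\left(t,Y \right)} = 7 Y^{2}$ ($r{\left(t,Y \right)} = 7 Y Y = 7 Y^{2}$)
$L = 81$
$J{\left(f \right)} = - \frac{f^{2}}{4}$ ($J{\left(f \right)} = - \frac{f f}{4} = - \frac{f^{2}}{4}$)
$M{\left(x \right)} = 2 x \left(- \frac{6561}{4} + x\right)$ ($M{\left(x \right)} = \left(x + x\right) \left(x - \frac{81^{2}}{4}\right) = 2 x \left(x - \frac{6561}{4}\right) = 2 x \left(- \frac{6561}{4} + x\right)$)
$r{\left(-164,q{\left(-11,-8 \right)} \right)} + M{\left(-216 \right)} = 7 \left(\left(-9\right) \left(-8\right)\right)^{2} + \frac{1}{2} \left(-216\right) \left(-6561 + 4 \left(-216\right)\right) = 7 \cdot 72^{2} + \frac{1}{2} \left(-216\right) \left(-6561 - 864\right) = 7 \cdot 5184 + \frac{1}{2} \left(-216\right) \left(-7425\right) = 36288 + 801900 = 838188$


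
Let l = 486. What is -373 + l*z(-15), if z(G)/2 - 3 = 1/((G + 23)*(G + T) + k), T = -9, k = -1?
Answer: 489827/193 ≈ 2538.0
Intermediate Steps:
z(G) = 6 + 2/(-1 + (-9 + G)*(23 + G)) (z(G) = 6 + 2/((G + 23)*(G - 9) - 1) = 6 + 2/((23 + G)*(-9 + G) - 1) = 6 + 2/((-9 + G)*(23 + G) - 1) = 6 + 2/(-1 + (-9 + G)*(23 + G)))
-373 + l*z(-15) = -373 + 486*(2*(-623 + 3*(-15)² + 42*(-15))/(-208 + (-15)² + 14*(-15))) = -373 + 486*(2*(-623 + 3*225 - 630)/(-208 + 225 - 210)) = -373 + 486*(2*(-623 + 675 - 630)/(-193)) = -373 + 486*(2*(-1/193)*(-578)) = -373 + 486*(1156/193) = -373 + 561816/193 = 489827/193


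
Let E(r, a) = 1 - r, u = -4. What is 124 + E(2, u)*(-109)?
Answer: 233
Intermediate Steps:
124 + E(2, u)*(-109) = 124 + (1 - 1*2)*(-109) = 124 + (1 - 2)*(-109) = 124 - 1*(-109) = 124 + 109 = 233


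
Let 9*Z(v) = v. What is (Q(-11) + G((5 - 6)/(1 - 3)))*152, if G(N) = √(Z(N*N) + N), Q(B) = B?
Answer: -1672 + 76*√19/3 ≈ -1561.6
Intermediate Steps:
Z(v) = v/9
G(N) = √(N + N²/9) (G(N) = √((N*N)/9 + N) = √(N²/9 + N) = √(N + N²/9))
(Q(-11) + G((5 - 6)/(1 - 3)))*152 = (-11 + √(((5 - 6)/(1 - 3))*(9 + (5 - 6)/(1 - 3)))/3)*152 = (-11 + √((-1/(-2))*(9 - 1/(-2)))/3)*152 = (-11 + √((-1*(-½))*(9 - 1*(-½)))/3)*152 = (-11 + √((9 + ½)/2)/3)*152 = (-11 + √((½)*(19/2))/3)*152 = (-11 + √(19/4)/3)*152 = (-11 + (√19/2)/3)*152 = (-11 + √19/6)*152 = -1672 + 76*√19/3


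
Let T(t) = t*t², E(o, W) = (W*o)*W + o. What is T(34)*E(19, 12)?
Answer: 108282520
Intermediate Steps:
E(o, W) = o + o*W² (E(o, W) = o*W² + o = o + o*W²)
T(t) = t³
T(34)*E(19, 12) = 34³*(19*(1 + 12²)) = 39304*(19*(1 + 144)) = 39304*(19*145) = 39304*2755 = 108282520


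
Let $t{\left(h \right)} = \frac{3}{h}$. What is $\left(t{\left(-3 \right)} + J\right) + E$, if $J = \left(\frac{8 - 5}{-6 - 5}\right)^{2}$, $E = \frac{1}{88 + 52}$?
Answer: $- \frac{15559}{16940} \approx -0.91848$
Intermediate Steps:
$E = \frac{1}{140} \approx 0.0071429$
$J = \frac{9}{121}$ ($J = \left(\frac{3}{-11}\right)^{2} = \left(3 \left(- \frac{1}{11}\right)\right)^{2} = \left(- \frac{3}{11}\right)^{2} = \frac{9}{121} \approx 0.07438$)
$\left(t{\left(-3 \right)} + J\right) + E = \left(\frac{3}{-3} + \frac{9}{121}\right) + \frac{1}{140} = \left(3 \left(- \frac{1}{3}\right) + \frac{9}{121}\right) + \frac{1}{140} = \left(-1 + \frac{9}{121}\right) + \frac{1}{140} = - \frac{112}{121} + \frac{1}{140} = - \frac{15559}{16940}$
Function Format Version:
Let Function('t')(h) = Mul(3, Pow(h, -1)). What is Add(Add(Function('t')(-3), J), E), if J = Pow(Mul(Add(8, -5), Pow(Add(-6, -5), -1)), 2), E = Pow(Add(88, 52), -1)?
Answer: Rational(-15559, 16940) ≈ -0.91848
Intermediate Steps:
E = Rational(1, 140) (E = Pow(140, -1) = Rational(1, 140) ≈ 0.0071429)
J = Rational(9, 121) (J = Pow(Mul(3, Pow(-11, -1)), 2) = Pow(Mul(3, Rational(-1, 11)), 2) = Pow(Rational(-3, 11), 2) = Rational(9, 121) ≈ 0.074380)
Add(Add(Function('t')(-3), J), E) = Add(Add(Mul(3, Pow(-3, -1)), Rational(9, 121)), Rational(1, 140)) = Add(Add(Mul(3, Rational(-1, 3)), Rational(9, 121)), Rational(1, 140)) = Add(Add(-1, Rational(9, 121)), Rational(1, 140)) = Add(Rational(-112, 121), Rational(1, 140)) = Rational(-15559, 16940)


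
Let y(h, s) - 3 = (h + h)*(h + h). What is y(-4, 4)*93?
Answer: 6231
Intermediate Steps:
y(h, s) = 3 + 4*h² (y(h, s) = 3 + (h + h)*(h + h) = 3 + (2*h)*(2*h) = 3 + 4*h²)
y(-4, 4)*93 = (3 + 4*(-4)²)*93 = (3 + 4*16)*93 = (3 + 64)*93 = 67*93 = 6231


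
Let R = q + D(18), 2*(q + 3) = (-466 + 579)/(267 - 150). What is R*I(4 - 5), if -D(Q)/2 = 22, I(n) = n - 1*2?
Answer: 10885/78 ≈ 139.55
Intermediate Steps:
I(n) = -2 + n (I(n) = n - 2 = -2 + n)
D(Q) = -44 (D(Q) = -2*22 = -44)
q = -589/234 (q = -3 + ((-466 + 579)/(267 - 150))/2 = -3 + (113/117)/2 = -3 + (113*(1/117))/2 = -3 + (1/2)*(113/117) = -3 + 113/234 = -589/234 ≈ -2.5171)
R = -10885/234 (R = -589/234 - 44 = -10885/234 ≈ -46.517)
R*I(4 - 5) = -10885*(-2 + (4 - 5))/234 = -10885*(-2 - 1)/234 = -10885/234*(-3) = 10885/78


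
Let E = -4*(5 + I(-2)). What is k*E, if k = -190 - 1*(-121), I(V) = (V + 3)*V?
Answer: 828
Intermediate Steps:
I(V) = V*(3 + V) (I(V) = (3 + V)*V = V*(3 + V))
E = -12 (E = -4*(5 - 2*(3 - 2)) = -4*(5 - 2*1) = -4*(5 - 2) = -4*3 = -12)
k = -69 (k = -190 + 121 = -69)
k*E = -69*(-12) = 828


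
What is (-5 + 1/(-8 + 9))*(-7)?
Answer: 28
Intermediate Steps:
(-5 + 1/(-8 + 9))*(-7) = (-5 + 1/1)*(-7) = (-5 + 1)*(-7) = -4*(-7) = 28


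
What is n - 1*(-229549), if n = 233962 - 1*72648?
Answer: 390863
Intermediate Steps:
n = 161314 (n = 233962 - 72648 = 161314)
n - 1*(-229549) = 161314 - 1*(-229549) = 161314 + 229549 = 390863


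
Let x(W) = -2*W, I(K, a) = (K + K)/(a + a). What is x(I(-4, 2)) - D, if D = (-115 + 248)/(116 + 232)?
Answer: 1259/348 ≈ 3.6178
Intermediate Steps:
I(K, a) = K/a (I(K, a) = (2*K)/((2*a)) = (2*K)*(1/(2*a)) = K/a)
D = 133/348 ≈ 0.38218
x(I(-4, 2)) - D = -(-8)/2 - 1*133/348 = -(-8)/2 - 133/348 = -2*(-2) - 133/348 = 4 - 133/348 = 1259/348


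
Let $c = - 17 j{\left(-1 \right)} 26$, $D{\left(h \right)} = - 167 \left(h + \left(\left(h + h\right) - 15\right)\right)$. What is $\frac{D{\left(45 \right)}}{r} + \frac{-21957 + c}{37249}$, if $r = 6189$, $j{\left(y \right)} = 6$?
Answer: $- \frac{299591687}{76844687} \approx -3.8987$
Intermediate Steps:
$D{\left(h \right)} = 2505 - 501 h$ ($D{\left(h \right)} = - 167 \left(h + \left(2 h - 15\right)\right) = - 167 \left(h + \left(-15 + 2 h\right)\right) = - 167 \left(-15 + 3 h\right) = 2505 - 501 h$)
$c = -2652$ ($c = \left(-17\right) 6 \cdot 26 = \left(-102\right) 26 = -2652$)
$\frac{D{\left(45 \right)}}{r} + \frac{-21957 + c}{37249} = \frac{2505 - 22545}{6189} + \frac{-21957 - 2652}{37249} = \left(2505 - 22545\right) \frac{1}{6189} - \frac{24609}{37249} = \left(-20040\right) \frac{1}{6189} - \frac{24609}{37249} = - \frac{6680}{2063} - \frac{24609}{37249} = - \frac{299591687}{76844687}$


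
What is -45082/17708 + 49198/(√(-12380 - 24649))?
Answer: -22541/8854 - 49198*I*√37029/37029 ≈ -2.5459 - 255.67*I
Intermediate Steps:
-45082/17708 + 49198/(√(-12380 - 24649)) = -45082*1/17708 + 49198/(√(-37029)) = -22541/8854 + 49198/((I*√37029)) = -22541/8854 + 49198*(-I*√37029/37029) = -22541/8854 - 49198*I*√37029/37029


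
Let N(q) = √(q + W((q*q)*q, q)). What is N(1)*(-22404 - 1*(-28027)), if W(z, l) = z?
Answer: 5623*√2 ≈ 7952.1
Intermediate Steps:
N(q) = √(q + q³) (N(q) = √(q + (q*q)*q) = √(q + q²*q) = √(q + q³))
N(1)*(-22404 - 1*(-28027)) = √(1 + 1³)*(-22404 - 1*(-28027)) = √(1 + 1)*(-22404 + 28027) = √2*5623 = 5623*√2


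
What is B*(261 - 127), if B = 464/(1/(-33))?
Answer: -2051808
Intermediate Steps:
B = -15312 (B = 464/(-1/33) = 464*(-33) = -15312)
B*(261 - 127) = -15312*(261 - 127) = -15312*134 = -2051808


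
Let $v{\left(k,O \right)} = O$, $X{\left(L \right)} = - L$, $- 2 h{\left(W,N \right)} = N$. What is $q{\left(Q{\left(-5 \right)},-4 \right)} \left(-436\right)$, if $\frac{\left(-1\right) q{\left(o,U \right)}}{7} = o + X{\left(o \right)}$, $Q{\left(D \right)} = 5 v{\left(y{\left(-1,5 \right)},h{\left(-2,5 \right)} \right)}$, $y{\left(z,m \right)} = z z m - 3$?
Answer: $0$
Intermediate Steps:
$h{\left(W,N \right)} = - \frac{N}{2}$
$y{\left(z,m \right)} = -3 + m z^{2}$ ($y{\left(z,m \right)} = z^{2} m - 3 = m z^{2} - 3 = -3 + m z^{2}$)
$Q{\left(D \right)} = - \frac{25}{2}$ ($Q{\left(D \right)} = 5 \left(\left(- \frac{1}{2}\right) 5\right) = 5 \left(- \frac{5}{2}\right) = - \frac{25}{2}$)
$q{\left(o,U \right)} = 0$ ($q{\left(o,U \right)} = - 7 \left(o - o\right) = \left(-7\right) 0 = 0$)
$q{\left(Q{\left(-5 \right)},-4 \right)} \left(-436\right) = 0 \left(-436\right) = 0$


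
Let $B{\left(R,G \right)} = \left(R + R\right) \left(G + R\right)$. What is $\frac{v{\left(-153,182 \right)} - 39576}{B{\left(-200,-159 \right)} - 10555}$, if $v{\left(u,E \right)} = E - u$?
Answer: $- \frac{39241}{133045} \approx -0.29495$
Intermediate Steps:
$B{\left(R,G \right)} = 2 R \left(G + R\right)$
$\frac{v{\left(-153,182 \right)} - 39576}{B{\left(-200,-159 \right)} - 10555} = \frac{\left(182 - -153\right) - 39576}{2 \left(-200\right) \left(-159 - 200\right) - 10555} = \frac{\left(182 + 153\right) - 39576}{2 \left(-200\right) \left(-359\right) - 10555} = \frac{335 - 39576}{143600 - 10555} = - \frac{39241}{133045}$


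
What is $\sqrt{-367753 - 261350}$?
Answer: $i \sqrt{629103} \approx 793.16 i$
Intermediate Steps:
$\sqrt{-367753 - 261350} = \sqrt{-629103} = i \sqrt{629103}$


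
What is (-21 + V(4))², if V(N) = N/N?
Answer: 400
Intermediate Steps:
V(N) = 1
(-21 + V(4))² = (-21 + 1)² = (-20)² = 400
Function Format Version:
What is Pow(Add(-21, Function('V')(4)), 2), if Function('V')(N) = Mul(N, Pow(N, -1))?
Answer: 400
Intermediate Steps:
Function('V')(N) = 1
Pow(Add(-21, Function('V')(4)), 2) = Pow(Add(-21, 1), 2) = Pow(-20, 2) = 400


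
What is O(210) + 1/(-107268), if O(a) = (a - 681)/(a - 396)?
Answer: 8420507/3325308 ≈ 2.5322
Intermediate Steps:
O(a) = (-681 + a)/(-396 + a)
O(210) + 1/(-107268) = (-681 + 210)/(-396 + 210) + 1/(-107268) = -471/(-186) - 1/107268 = -1/186*(-471) - 1/107268 = 157/62 - 1/107268 = 8420507/3325308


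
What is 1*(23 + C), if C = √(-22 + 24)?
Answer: 23 + √2 ≈ 24.414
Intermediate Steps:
C = √2 ≈ 1.4142
1*(23 + C) = 1*(23 + √2) = 23 + √2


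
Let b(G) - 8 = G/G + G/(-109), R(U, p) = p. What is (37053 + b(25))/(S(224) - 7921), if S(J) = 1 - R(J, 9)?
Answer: -4039733/864261 ≈ -4.6742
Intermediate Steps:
S(J) = -8 (S(J) = 1 - 1*9 = 1 - 9 = -8)
b(G) = 9 - G/109 (b(G) = 8 + (G/G + G/(-109)) = 8 + (1 + G*(-1/109)) = 8 + (1 - G/109) = 9 - G/109)
(37053 + b(25))/(S(224) - 7921) = (37053 + (9 - 1/109*25))/(-8 - 7921) = (37053 + (9 - 25/109))/(-7929) = (37053 + 956/109)*(-1/7929) = (4039733/109)*(-1/7929) = -4039733/864261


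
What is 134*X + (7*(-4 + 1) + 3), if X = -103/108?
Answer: -7873/54 ≈ -145.80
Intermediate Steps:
X = -103/108 (X = -103*1/108 = -103/108 ≈ -0.95370)
134*X + (7*(-4 + 1) + 3) = 134*(-103/108) + (7*(-4 + 1) + 3) = -6901/54 + (7*(-3) + 3) = -6901/54 + (-21 + 3) = -6901/54 - 18 = -7873/54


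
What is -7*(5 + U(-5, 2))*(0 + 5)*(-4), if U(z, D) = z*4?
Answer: -2100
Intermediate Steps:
U(z, D) = 4*z
-7*(5 + U(-5, 2))*(0 + 5)*(-4) = -7*(5 + 4*(-5))*(0 + 5)*(-4) = -7*(5 - 20)*5*(-4) = -(-105)*5*(-4) = -7*(-75)*(-4) = 525*(-4) = -2100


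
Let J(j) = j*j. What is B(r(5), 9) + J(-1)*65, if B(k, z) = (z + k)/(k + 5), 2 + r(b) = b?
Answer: 133/2 ≈ 66.500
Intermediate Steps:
J(j) = j²
r(b) = -2 + b
B(k, z) = (k + z)/(5 + k)
B(r(5), 9) + J(-1)*65 = ((-2 + 5) + 9)/(5 + (-2 + 5)) + (-1)²*65 = (3 + 9)/(5 + 3) + 1*65 = 12/8 + 65 = (⅛)*12 + 65 = 3/2 + 65 = 133/2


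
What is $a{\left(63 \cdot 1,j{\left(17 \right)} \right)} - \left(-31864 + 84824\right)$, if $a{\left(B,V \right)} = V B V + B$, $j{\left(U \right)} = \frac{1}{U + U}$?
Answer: $- \frac{61148869}{1156} \approx -52897.0$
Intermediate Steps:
$j{\left(U \right)} = \frac{1}{2 U}$
$a{\left(B,V \right)} = B + B V^{2}$ ($a{\left(B,V \right)} = B V V + B = B V^{2} + B = B + B V^{2}$)
$a{\left(63 \cdot 1,j{\left(17 \right)} \right)} - \left(-31864 + 84824\right) = 63 \cdot 1 \left(1 + \left(\frac{1}{2 \cdot 17}\right)^{2}\right) - \left(-31864 + 84824\right) = 63 \left(1 + \left(\frac{1}{2} \cdot \frac{1}{17}\right)^{2}\right) - 52960 = 63 \left(1 + \left(\frac{1}{34}\right)^{2}\right) - 52960 = 63 \left(1 + \frac{1}{1156}\right) - 52960 = 63 \cdot \frac{1157}{1156} - 52960 = \frac{72891}{1156} - 52960 = - \frac{61148869}{1156}$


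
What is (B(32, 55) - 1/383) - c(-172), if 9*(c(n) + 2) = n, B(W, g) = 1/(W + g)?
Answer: 2111218/99963 ≈ 21.120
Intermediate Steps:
c(n) = -2 + n/9
(B(32, 55) - 1/383) - c(-172) = (1/(32 + 55) - 1/383) - (-2 + (⅑)*(-172)) = (1/87 - 1*1/383) - (-2 - 172/9) = (1/87 - 1/383) - 1*(-190/9) = 296/33321 + 190/9 = 2111218/99963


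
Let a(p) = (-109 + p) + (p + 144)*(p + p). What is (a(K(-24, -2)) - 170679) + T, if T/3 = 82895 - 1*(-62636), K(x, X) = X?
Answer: 265235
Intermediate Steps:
T = 436593 (T = 3*(82895 - 1*(-62636)) = 3*(82895 + 62636) = 3*145531 = 436593)
a(p) = -109 + p + 2*p*(144 + p) (a(p) = (-109 + p) + (144 + p)*(2*p) = (-109 + p) + 2*p*(144 + p) = -109 + p + 2*p*(144 + p))
(a(K(-24, -2)) - 170679) + T = ((-109 + 2*(-2)² + 289*(-2)) - 170679) + 436593 = ((-109 + 2*4 - 578) - 170679) + 436593 = ((-109 + 8 - 578) - 170679) + 436593 = (-679 - 170679) + 436593 = -171358 + 436593 = 265235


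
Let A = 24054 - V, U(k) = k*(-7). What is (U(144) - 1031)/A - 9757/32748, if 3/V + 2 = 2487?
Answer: -249716024993/652495025292 ≈ -0.38271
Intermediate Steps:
V = 3/2485 (V = 3/(-2 + 2487) = 3/2485 ≈ 0.0012072)
U(k) = -7*k
A = 59774187/2485 (A = 24054 - 1*3/2485 = 24054 - 3/2485 = 59774187/2485 ≈ 24054.)
(U(144) - 1031)/A - 9757/32748 = (-7*144 - 1031)/(59774187/2485) - 9757/32748 = (-1008 - 1031)*(2485/59774187) - 9757*1/32748 = -2039*2485/59774187 - 9757/32748 = -5066915/59774187 - 9757/32748 = -249716024993/652495025292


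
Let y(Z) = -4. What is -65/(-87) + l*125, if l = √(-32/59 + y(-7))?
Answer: 65/87 + 250*I*√3953/59 ≈ 0.74713 + 266.41*I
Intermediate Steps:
l = 2*I*√3953/59 (l = √(-32/59 - 4) = √(-268/59) = 2*I*√3953/59 ≈ 2.1313*I)
-65/(-87) + l*125 = -65/(-87) + (2*I*√3953/59)*125 = -65*(-1/87) + 250*I*√3953/59 = 65/87 + 250*I*√3953/59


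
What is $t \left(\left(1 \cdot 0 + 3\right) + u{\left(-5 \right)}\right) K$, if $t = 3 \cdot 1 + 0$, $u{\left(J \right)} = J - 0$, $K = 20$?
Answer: $-120$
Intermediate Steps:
$u{\left(J \right)} = J$ ($u{\left(J \right)} = J + 0 = J$)
$t = 3$ ($t = 3 + 0 = 3$)
$t \left(\left(1 \cdot 0 + 3\right) + u{\left(-5 \right)}\right) K = 3 \left(\left(1 \cdot 0 + 3\right) - 5\right) 20 = 3 \left(\left(0 + 3\right) - 5\right) 20 = 3 \left(3 - 5\right) 20 = 3 \left(\left(-2\right) 20\right) = 3 \left(-40\right) = -120$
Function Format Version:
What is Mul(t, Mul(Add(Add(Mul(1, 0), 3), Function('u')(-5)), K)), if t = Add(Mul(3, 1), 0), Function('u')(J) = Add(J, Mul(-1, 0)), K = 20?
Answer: -120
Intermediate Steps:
Function('u')(J) = J (Function('u')(J) = Add(J, 0) = J)
t = 3 (t = Add(3, 0) = 3)
Mul(t, Mul(Add(Add(Mul(1, 0), 3), Function('u')(-5)), K)) = Mul(3, Mul(Add(Add(Mul(1, 0), 3), -5), 20)) = Mul(3, Mul(Add(Add(0, 3), -5), 20)) = Mul(3, Mul(Add(3, -5), 20)) = Mul(3, Mul(-2, 20)) = Mul(3, -40) = -120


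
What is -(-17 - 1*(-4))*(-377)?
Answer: -4901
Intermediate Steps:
-(-17 - 1*(-4))*(-377) = -(-17 + 4)*(-377) = -(-13)*(-377) = -1*4901 = -4901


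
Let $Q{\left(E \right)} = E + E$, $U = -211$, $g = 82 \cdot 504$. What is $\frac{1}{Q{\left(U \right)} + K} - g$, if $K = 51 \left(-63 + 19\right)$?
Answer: $- \frac{110180449}{2666} \approx -41328.0$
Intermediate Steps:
$K = -2244$ ($K = 51 \left(-44\right) = -2244$)
$g = 41328$
$Q{\left(E \right)} = 2 E$
$\frac{1}{Q{\left(U \right)} + K} - g = \frac{1}{2 \left(-211\right) - 2244} - 41328 = \frac{1}{-422 - 2244} - 41328 = \frac{1}{-2666} - 41328 = - \frac{1}{2666} - 41328 = - \frac{110180449}{2666}$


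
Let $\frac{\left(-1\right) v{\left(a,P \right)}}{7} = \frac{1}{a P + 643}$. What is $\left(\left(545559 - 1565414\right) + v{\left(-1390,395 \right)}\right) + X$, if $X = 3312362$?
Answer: $\frac{1257226886356}{548407} \approx 2.2925 \cdot 10^{6}$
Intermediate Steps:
$v{\left(a,P \right)} = - \frac{7}{643 + P a}$ ($v{\left(a,P \right)} = - \frac{7}{a P + 643} = - \frac{7}{P a + 643} = - \frac{7}{643 + P a}$)
$\left(\left(545559 - 1565414\right) + v{\left(-1390,395 \right)}\right) + X = \left(\left(545559 - 1565414\right) - \frac{7}{643 + 395 \left(-1390\right)}\right) + 3312362 = \left(-1019855 - \frac{7}{643 - 549050}\right) + 3312362 = \left(-1019855 - \frac{7}{-548407}\right) + 3312362 = \left(-1019855 - - \frac{7}{548407}\right) + 3312362 = \left(-1019855 + \frac{7}{548407}\right) + 3312362 = - \frac{559295620978}{548407} + 3312362 = \frac{1257226886356}{548407}$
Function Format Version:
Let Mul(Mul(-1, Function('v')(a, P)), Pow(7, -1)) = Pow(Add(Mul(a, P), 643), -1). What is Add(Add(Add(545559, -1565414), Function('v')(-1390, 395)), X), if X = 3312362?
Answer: Rational(1257226886356, 548407) ≈ 2.2925e+6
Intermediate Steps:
Function('v')(a, P) = Mul(-7, Pow(Add(643, Mul(P, a)), -1)) (Function('v')(a, P) = Mul(-7, Pow(Add(Mul(a, P), 643), -1)) = Mul(-7, Pow(Add(Mul(P, a), 643), -1)) = Mul(-7, Pow(Add(643, Mul(P, a)), -1)))
Add(Add(Add(545559, -1565414), Function('v')(-1390, 395)), X) = Add(Add(Add(545559, -1565414), Mul(-7, Pow(Add(643, Mul(395, -1390)), -1))), 3312362) = Add(Add(-1019855, Mul(-7, Pow(Add(643, -549050), -1))), 3312362) = Add(Add(-1019855, Mul(-7, Pow(-548407, -1))), 3312362) = Add(Add(-1019855, Mul(-7, Rational(-1, 548407))), 3312362) = Add(Add(-1019855, Rational(7, 548407)), 3312362) = Add(Rational(-559295620978, 548407), 3312362) = Rational(1257226886356, 548407)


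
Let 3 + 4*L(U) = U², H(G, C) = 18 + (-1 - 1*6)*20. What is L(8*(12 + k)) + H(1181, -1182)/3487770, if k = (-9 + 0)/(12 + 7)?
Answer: 5350973267501/2518169940 ≈ 2124.9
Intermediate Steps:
k = -9/19 ≈ -0.47368
H(G, C) = -122 (H(G, C) = 18 + (-1 - 6)*20 = 18 - 7*20 = 18 - 140 = -122)
L(U) = -¾ + U²/4
L(8*(12 + k)) + H(1181, -1182)/3487770 = (-¾ + (8*(12 - 9/19))²/4) - 122/3487770 = (-¾ + (8*(219/19))²/4) - 122*1/3487770 = (-¾ + (1752/19)²/4) - 61/1743885 = (-¾ + (¼)*(3069504/361)) - 61/1743885 = (-¾ + 767376/361) - 61/1743885 = 3068421/1444 - 61/1743885 = 5350973267501/2518169940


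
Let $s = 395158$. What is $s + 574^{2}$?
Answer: $724634$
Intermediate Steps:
$s + 574^{2} = 395158 + 574^{2} = 395158 + 329476 = 724634$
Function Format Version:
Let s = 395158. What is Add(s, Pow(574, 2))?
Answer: 724634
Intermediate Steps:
Add(s, Pow(574, 2)) = Add(395158, Pow(574, 2)) = Add(395158, 329476) = 724634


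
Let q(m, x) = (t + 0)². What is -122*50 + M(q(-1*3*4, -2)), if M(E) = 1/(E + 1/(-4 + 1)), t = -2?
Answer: -67097/11 ≈ -6099.7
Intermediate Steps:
q(m, x) = 4 (q(m, x) = (-2 + 0)² = (-2)² = 4)
M(E) = 1/(-⅓ + E) (M(E) = 1/(E + 1/(-3)) = 1/(E - ⅓) = 1/(-⅓ + E))
-122*50 + M(q(-1*3*4, -2)) = -122*50 + 3/(-1 + 3*4) = -6100 + 3/(-1 + 12) = -6100 + 3/11 = -67097/11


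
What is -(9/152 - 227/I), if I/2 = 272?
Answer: 3701/10336 ≈ 0.35807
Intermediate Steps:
I = 544 (I = 2*272 = 544)
-(9/152 - 227/I) = -(9/152 - 227/544) = -1*(-3701/10336) = 3701/10336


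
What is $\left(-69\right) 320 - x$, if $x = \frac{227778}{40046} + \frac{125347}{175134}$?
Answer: $- \frac{77450570109667}{3506708082} \approx -22086.0$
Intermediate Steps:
$x = \frac{22455659107}{3506708082}$ ($x = 227778 \cdot \frac{1}{40046} + 125347 \cdot \frac{1}{175134} = \frac{113889}{20023} + \frac{125347}{175134} = \frac{22455659107}{3506708082} \approx 6.4036$)
$\left(-69\right) 320 - x = \left(-69\right) 320 - \frac{22455659107}{3506708082} = -22080 - \frac{22455659107}{3506708082} = - \frac{77450570109667}{3506708082}$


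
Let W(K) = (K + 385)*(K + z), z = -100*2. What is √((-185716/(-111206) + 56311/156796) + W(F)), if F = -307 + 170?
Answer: I*√1588098562684739329329239/4359163994 ≈ 289.09*I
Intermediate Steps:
z = -200
F = -137
W(K) = (-200 + K)*(385 + K) (W(K) = (K + 385)*(K - 200) = (385 + K)*(-200 + K) = (-200 + K)*(385 + K))
√((-185716/(-111206) + 56311/156796) + W(F)) = √((-185716/(-111206) + 56311/156796) + (-77000 + (-137)² + 185*(-137))) = √((-185716*(-1/111206) + 56311*(1/156796)) + (-77000 + 18769 - 25345)) = √((92858/55603 + 56311/156796) - 83576) = √(17690823501/8718327988 - 83576) = √(-728625289101587/8718327988) = I*√1588098562684739329329239/4359163994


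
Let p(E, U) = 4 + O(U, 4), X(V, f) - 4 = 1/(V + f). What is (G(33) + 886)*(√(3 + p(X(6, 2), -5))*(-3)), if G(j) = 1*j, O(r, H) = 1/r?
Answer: -2757*√170/5 ≈ -7189.4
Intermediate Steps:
X(V, f) = 4 + 1/(V + f)
p(E, U) = 4 + 1/U
G(j) = j
(G(33) + 886)*(√(3 + p(X(6, 2), -5))*(-3)) = (33 + 886)*(√(3 + (4 + 1/(-5)))*(-3)) = 919*(√(3 + (4 - ⅕))*(-3)) = 919*(√(3 + 19/5)*(-3)) = 919*(√(34/5)*(-3)) = 919*((√170/5)*(-3)) = 919*(-3*√170/5) = -2757*√170/5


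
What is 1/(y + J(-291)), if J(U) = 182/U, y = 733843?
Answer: 291/213548131 ≈ 1.3627e-6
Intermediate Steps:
1/(y + J(-291)) = 1/(733843 + 182/(-291)) = 1/(733843 + 182*(-1/291)) = 1/(733843 - 182/291) = 1/(213548131/291) = 291/213548131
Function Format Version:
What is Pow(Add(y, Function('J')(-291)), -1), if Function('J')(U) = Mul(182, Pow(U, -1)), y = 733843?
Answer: Rational(291, 213548131) ≈ 1.3627e-6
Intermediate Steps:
Pow(Add(y, Function('J')(-291)), -1) = Pow(Add(733843, Mul(182, Pow(-291, -1))), -1) = Pow(Add(733843, Mul(182, Rational(-1, 291))), -1) = Pow(Add(733843, Rational(-182, 291)), -1) = Pow(Rational(213548131, 291), -1) = Rational(291, 213548131)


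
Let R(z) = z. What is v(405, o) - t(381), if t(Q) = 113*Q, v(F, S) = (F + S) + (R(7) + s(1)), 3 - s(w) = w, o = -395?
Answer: -43034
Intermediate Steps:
s(w) = 3 - w
v(F, S) = 9 + F + S (v(F, S) = (F + S) + (7 + (3 - 1*1)) = (F + S) + (7 + (3 - 1)) = (F + S) + (7 + 2) = (F + S) + 9 = 9 + F + S)
v(405, o) - t(381) = (9 + 405 - 395) - 113*381 = 19 - 1*43053 = 19 - 43053 = -43034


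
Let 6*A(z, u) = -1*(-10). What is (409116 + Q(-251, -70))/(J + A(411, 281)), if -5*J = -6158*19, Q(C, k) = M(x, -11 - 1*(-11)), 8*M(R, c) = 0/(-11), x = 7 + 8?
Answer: 6136740/351031 ≈ 17.482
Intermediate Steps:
x = 15
M(R, c) = 0 (M(R, c) = (0/(-11))/8 = (0*(-1/11))/8 = (⅛)*0 = 0)
Q(C, k) = 0
A(z, u) = 5/3 (A(z, u) = (-1*(-10))/6 = (⅙)*10 = 5/3)
J = 117002/5 (J = -(-6158)*19/5 = -⅕*(-117002) = 117002/5 ≈ 23400.)
(409116 + Q(-251, -70))/(J + A(411, 281)) = (409116 + 0)/(117002/5 + 5/3) = 409116/(351031/15) = 409116*(15/351031) = 6136740/351031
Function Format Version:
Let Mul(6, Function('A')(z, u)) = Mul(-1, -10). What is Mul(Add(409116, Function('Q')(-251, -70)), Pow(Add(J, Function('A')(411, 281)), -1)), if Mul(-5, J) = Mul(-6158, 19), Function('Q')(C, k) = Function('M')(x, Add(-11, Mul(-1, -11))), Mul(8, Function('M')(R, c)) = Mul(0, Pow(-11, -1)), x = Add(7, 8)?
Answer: Rational(6136740, 351031) ≈ 17.482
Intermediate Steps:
x = 15
Function('M')(R, c) = 0 (Function('M')(R, c) = Mul(Rational(1, 8), Mul(0, Pow(-11, -1))) = Mul(Rational(1, 8), Mul(0, Rational(-1, 11))) = Mul(Rational(1, 8), 0) = 0)
Function('Q')(C, k) = 0
Function('A')(z, u) = Rational(5, 3) (Function('A')(z, u) = Mul(Rational(1, 6), Mul(-1, -10)) = Mul(Rational(1, 6), 10) = Rational(5, 3))
J = Rational(117002, 5) (J = Mul(Rational(-1, 5), Mul(-6158, 19)) = Mul(Rational(-1, 5), -117002) = Rational(117002, 5) ≈ 23400.)
Mul(Add(409116, Function('Q')(-251, -70)), Pow(Add(J, Function('A')(411, 281)), -1)) = Mul(Add(409116, 0), Pow(Add(Rational(117002, 5), Rational(5, 3)), -1)) = Mul(409116, Pow(Rational(351031, 15), -1)) = Mul(409116, Rational(15, 351031)) = Rational(6136740, 351031)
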